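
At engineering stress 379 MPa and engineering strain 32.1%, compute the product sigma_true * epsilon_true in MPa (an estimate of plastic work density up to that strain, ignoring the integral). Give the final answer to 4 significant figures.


sigma_true = sigma_eng * (1 + epsilon_eng)
sigma_true = 379 * (1 + 0.321) = 500.659 MPa
epsilon_true = ln(1 + epsilon_eng)
epsilon_true = ln(1 + 0.321) = 0.278389
sigma_true * epsilon_true = 500.659 * 0.278389 = 139.4 MPa


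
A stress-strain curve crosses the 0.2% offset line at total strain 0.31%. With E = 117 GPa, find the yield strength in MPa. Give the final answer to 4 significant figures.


Offset strain = 0.002
Elastic strain at yield = total_strain - offset = 3.1e-03 - 0.002 = 1.1e-03
sigma_y = E * elastic_strain = 117000 * 1.1e-03
sigma_y = 128.7 MPa


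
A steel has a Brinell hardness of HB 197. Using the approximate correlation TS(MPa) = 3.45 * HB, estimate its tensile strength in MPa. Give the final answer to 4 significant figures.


TS (MPa) = 3.45 * HB
TS = 3.45 * 197
TS = 679.7 MPa


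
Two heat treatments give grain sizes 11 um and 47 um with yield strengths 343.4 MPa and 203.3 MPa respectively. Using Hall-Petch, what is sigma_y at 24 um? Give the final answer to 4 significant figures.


sigma_y = sigma0 + k / sqrt(d)
1/sqrt(d1) = 1/sqrt(1.1e-05) = 301.511;  1/sqrt(d2) = 145.865
k = (sigma1 - sigma2) / (1/sqrt(d1) - 1/sqrt(d2)) = (343.4 - 203.3) / (301.511 - 145.865) = 0.900117 MPa*m^0.5
sigma0 = sigma1 - k/sqrt(d1) = 343.4 - 0.900117*301.511 = 72.0044 MPa
sigma_y(d3) = 72.0044 + 0.900117 / sqrt(2.4e-05) = 255.7 MPa


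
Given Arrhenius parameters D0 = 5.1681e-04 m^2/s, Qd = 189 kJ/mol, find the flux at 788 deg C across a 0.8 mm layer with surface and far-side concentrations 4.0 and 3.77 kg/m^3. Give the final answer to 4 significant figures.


Step 1: D = D0 * exp(-Qd/(R*T))
T = 788 + 273.15 = 1061.15 K
D = 5.1681e-04 * exp(-189e3 / (8.314 * 1061.15)) = 2.56775e-13 m^2/s
Step 2: J = D * (C1 - C2) / dx
J = 2.56775e-13 * (4.0 - 3.77) / 8e-04
J = 7.382e-11 kg/(m^2*s)


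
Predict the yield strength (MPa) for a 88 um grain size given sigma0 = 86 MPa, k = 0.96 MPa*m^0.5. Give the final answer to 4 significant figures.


sigma_y = sigma0 + k / sqrt(d)
d = 88 um = 8.8e-05 m
sigma_y = 86 + 0.96 / sqrt(8.8e-05)
sigma_y = 188.3 MPa


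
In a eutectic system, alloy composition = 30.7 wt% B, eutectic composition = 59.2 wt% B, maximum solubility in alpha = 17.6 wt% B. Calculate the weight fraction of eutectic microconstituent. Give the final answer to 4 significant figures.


f_primary = (C_e - C0) / (C_e - C_alpha_max)
f_primary = (59.2 - 30.7) / (59.2 - 17.6)
f_primary = 0.685096
f_eutectic = 1 - 0.685096 = 0.3149


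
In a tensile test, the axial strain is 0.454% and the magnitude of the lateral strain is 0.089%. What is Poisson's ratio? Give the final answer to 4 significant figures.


nu = -epsilon_lat / epsilon_axial
Lateral strain is contraction (negative), so using magnitudes:
nu = 0.089 / 0.454
nu = 0.196


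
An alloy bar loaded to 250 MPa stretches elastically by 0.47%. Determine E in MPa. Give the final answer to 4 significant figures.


E = sigma / epsilon
epsilon = 0.47% = 4.7e-03
E = 250 / 4.7e-03
E = 53190 MPa


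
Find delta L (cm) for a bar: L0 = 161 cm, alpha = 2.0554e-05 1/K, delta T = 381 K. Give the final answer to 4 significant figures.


dL = L0 * alpha * dT
dL = 161 * 2.0554e-05 * 381
dL = 1.261 cm


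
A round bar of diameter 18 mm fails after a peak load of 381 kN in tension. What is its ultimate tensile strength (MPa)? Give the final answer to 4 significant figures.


A0 = pi*(d/2)^2 = pi*(18/2)^2 = 254.469 mm^2
UTS = F_max / A0 = 381*1000 / 254.469
UTS = 1497 MPa


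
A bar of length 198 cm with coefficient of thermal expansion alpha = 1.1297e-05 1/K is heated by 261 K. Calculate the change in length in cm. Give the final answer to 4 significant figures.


dL = L0 * alpha * dT
dL = 198 * 1.1297e-05 * 261
dL = 0.5838 cm


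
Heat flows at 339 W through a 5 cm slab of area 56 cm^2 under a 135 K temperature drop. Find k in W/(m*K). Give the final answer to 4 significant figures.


k = Q*L / (A*dT)
L = 0.05 m, A = 5.6e-03 m^2
k = 339 * 0.05 / (5.6e-03 * 135)
k = 22.42 W/(m*K)


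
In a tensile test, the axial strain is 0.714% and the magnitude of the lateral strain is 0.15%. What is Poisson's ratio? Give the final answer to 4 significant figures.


nu = -epsilon_lat / epsilon_axial
Lateral strain is contraction (negative), so using magnitudes:
nu = 0.15 / 0.714
nu = 0.2101


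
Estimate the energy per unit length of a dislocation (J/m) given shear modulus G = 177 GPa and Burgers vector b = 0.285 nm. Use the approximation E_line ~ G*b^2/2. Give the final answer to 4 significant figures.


E = G*b^2/2
b = 0.285 nm = 2.85e-10 m
G = 177 GPa = 1.77e+11 Pa
E = 0.5 * 1.77e+11 * (2.85e-10)^2
E = 7.188e-09 J/m


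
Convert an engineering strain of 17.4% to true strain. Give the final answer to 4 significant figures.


epsilon_true = ln(1 + epsilon_eng)
epsilon_true = ln(1 + 0.174)
epsilon_true = 0.1604


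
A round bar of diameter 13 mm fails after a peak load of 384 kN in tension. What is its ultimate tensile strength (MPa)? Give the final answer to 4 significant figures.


A0 = pi*(d/2)^2 = pi*(13/2)^2 = 132.732 mm^2
UTS = F_max / A0 = 384*1000 / 132.732
UTS = 2893 MPa


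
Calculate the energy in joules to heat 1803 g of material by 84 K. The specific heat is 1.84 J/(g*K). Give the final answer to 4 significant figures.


Q = m * cp * dT
Q = 1803 * 1.84 * 84
Q = 278700 J


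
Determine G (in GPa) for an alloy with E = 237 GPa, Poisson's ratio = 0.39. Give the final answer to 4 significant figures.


G = E / (2*(1+nu))
G = 237 / (2*(1+0.39))
G = 85.25 GPa


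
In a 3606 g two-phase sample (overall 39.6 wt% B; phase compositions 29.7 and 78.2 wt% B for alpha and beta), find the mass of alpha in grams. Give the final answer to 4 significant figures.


f_alpha = (C_beta - C0) / (C_beta - C_alpha)
f_alpha = (78.2 - 39.6) / (78.2 - 29.7) = 0.795876
m_alpha = f_alpha * m_total = 0.795876 * 3606 = 2870 g


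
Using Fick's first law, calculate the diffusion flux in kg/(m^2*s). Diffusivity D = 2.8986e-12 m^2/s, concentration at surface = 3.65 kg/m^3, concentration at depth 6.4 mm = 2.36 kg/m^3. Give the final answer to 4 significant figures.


J = -D * (dC/dx) = D * (C1 - C2) / dx
J = 2.8986e-12 * (3.65 - 2.36) / 6.4e-03
J = 5.842e-10 kg/(m^2*s)


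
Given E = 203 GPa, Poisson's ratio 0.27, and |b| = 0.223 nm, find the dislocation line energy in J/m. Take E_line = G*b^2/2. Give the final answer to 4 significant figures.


Step 1: G = E / (2*(1+nu))
G = 203 / (2*(1+0.27)) = 79.9213 GPa = 7.99213e+10 Pa
Step 2: E_line = G*b^2/2
b = 0.223 nm = 2.23e-10 m
E_line = 0.5 * 7.99213e+10 * (2.23e-10)^2 = 1.987e-09 J/m


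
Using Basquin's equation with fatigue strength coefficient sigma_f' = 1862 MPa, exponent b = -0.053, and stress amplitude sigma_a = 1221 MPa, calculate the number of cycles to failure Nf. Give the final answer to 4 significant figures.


sigma_a = sigma_f' * (2*Nf)^b
2*Nf = (sigma_a / sigma_f')^(1/b)
2*Nf = (1221 / 1862)^(1/-0.053)
2*Nf = 2869.54
Nf = 1435 cycles


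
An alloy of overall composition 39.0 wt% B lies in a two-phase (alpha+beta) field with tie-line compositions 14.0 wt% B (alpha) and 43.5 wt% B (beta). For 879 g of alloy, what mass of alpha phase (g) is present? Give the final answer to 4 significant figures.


f_alpha = (C_beta - C0) / (C_beta - C_alpha)
f_alpha = (43.5 - 39.0) / (43.5 - 14.0) = 0.152542
m_alpha = f_alpha * m_total = 0.152542 * 879 = 134.1 g


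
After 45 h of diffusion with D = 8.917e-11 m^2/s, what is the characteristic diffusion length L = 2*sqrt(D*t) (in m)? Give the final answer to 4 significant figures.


t = 45 hr = 162000 s
Diffusion length = 2*sqrt(D*t)
= 2*sqrt(8.917e-11 * 162000)
= 7.601e-03 m


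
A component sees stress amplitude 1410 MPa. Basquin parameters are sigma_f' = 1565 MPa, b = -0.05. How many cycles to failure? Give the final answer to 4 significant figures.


sigma_a = sigma_f' * (2*Nf)^b
2*Nf = (sigma_a / sigma_f')^(1/b)
2*Nf = (1410 / 1565)^(1/-0.05)
2*Nf = 8.05202
Nf = 4.026 cycles


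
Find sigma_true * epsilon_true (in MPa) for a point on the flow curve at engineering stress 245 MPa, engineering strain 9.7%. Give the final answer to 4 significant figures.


sigma_true = sigma_eng * (1 + epsilon_eng)
sigma_true = 245 * (1 + 0.097) = 268.765 MPa
epsilon_true = ln(1 + epsilon_eng)
epsilon_true = ln(1 + 0.097) = 0.0925792
sigma_true * epsilon_true = 268.765 * 0.0925792 = 24.88 MPa


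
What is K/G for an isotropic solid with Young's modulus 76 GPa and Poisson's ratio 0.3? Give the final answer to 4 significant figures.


G = E / (2*(1+nu))
G = 76 / (2*(1+0.3)) = 29.2308 GPa
K = E / (3*(1-2*nu))
K = 76 / (3*(1-2*0.3)) = 63.3333 GPa
K/G = 63.3333 / 29.2308 = 2.167


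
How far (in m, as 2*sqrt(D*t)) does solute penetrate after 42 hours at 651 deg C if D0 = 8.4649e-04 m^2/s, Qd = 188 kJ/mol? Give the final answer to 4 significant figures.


Step 1: D = D0 * exp(-Qd/(R*T))
T = 924.15 K
D = 8.4649e-04 * exp(-188e3 / (8.314 * 924.15)) = 2.00049e-14 m^2/s
Step 2: L = 2*sqrt(D*t)
t = 42 h = 151200 s
L = 2*sqrt(2.00049e-14 * 151200) = 1.1e-04 m


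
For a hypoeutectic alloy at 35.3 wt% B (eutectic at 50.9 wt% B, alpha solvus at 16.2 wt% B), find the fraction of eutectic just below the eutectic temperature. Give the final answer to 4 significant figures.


f_primary = (C_e - C0) / (C_e - C_alpha_max)
f_primary = (50.9 - 35.3) / (50.9 - 16.2)
f_primary = 0.449568
f_eutectic = 1 - 0.449568 = 0.5504


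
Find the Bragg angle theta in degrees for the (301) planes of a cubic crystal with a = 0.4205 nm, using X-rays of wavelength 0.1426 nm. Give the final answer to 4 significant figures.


d = a / sqrt(h^2+k^2+l^2)
d = 0.4205 / sqrt(10) = 0.132974 nm
lambda = 2*d*sin(theta)  =>  sin(theta) = lambda / (2*d)
sin(theta) = 0.1426 / (2 * 0.132974) = 0.536196
theta = 32.43 deg


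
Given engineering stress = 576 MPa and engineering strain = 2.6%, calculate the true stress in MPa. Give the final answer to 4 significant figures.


sigma_true = sigma_eng * (1 + epsilon_eng)
sigma_true = 576 * (1 + 0.026)
sigma_true = 591 MPa


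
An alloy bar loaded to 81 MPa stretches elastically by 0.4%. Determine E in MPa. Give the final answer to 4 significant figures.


E = sigma / epsilon
epsilon = 0.4% = 4e-03
E = 81 / 4e-03
E = 20250 MPa


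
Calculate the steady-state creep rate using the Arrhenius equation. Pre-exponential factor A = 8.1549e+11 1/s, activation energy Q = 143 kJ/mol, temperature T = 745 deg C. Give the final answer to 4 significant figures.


rate = A * exp(-Q / (R*T))
T = 745 + 273.15 = 1018.15 K
rate = 8.1549e+11 * exp(-143e3 / (8.314 * 1018.15))
rate = 37560 1/s


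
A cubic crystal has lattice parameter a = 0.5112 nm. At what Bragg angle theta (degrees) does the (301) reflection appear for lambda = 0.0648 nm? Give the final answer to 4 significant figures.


d = a / sqrt(h^2+k^2+l^2)
d = 0.5112 / sqrt(10) = 0.161656 nm
lambda = 2*d*sin(theta)  =>  sin(theta) = lambda / (2*d)
sin(theta) = 0.0648 / (2 * 0.161656) = 0.200426
theta = 11.56 deg


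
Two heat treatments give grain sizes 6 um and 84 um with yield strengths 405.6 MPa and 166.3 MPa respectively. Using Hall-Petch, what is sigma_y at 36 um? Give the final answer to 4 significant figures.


sigma_y = sigma0 + k / sqrt(d)
1/sqrt(d1) = 1/sqrt(6e-06) = 408.248;  1/sqrt(d2) = 109.109
k = (sigma1 - sigma2) / (1/sqrt(d1) - 1/sqrt(d2)) = (405.6 - 166.3) / (408.248 - 109.109) = 0.799962 MPa*m^0.5
sigma0 = sigma1 - k/sqrt(d1) = 405.6 - 0.799962*408.248 = 79.017 MPa
sigma_y(d3) = 79.017 + 0.799962 / sqrt(3.6e-05) = 212.3 MPa


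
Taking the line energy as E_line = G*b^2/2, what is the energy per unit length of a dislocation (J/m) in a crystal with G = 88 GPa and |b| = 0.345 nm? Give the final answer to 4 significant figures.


E = G*b^2/2
b = 0.345 nm = 3.45e-10 m
G = 88 GPa = 8.8e+10 Pa
E = 0.5 * 8.8e+10 * (3.45e-10)^2
E = 5.237e-09 J/m


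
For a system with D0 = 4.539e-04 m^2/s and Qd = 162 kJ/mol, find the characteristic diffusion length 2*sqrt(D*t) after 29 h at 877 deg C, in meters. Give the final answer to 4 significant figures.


Step 1: D = D0 * exp(-Qd/(R*T))
T = 1150.15 K
D = 4.539e-04 * exp(-162e3 / (8.314 * 1150.15)) = 1.99243e-11 m^2/s
Step 2: L = 2*sqrt(D*t)
t = 29 h = 104400 s
L = 2*sqrt(1.99243e-11 * 104400) = 2.885e-03 m


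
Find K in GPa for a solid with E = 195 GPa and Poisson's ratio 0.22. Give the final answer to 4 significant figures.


K = E / (3*(1-2*nu))
K = 195 / (3*(1-2*0.22))
K = 116.1 GPa


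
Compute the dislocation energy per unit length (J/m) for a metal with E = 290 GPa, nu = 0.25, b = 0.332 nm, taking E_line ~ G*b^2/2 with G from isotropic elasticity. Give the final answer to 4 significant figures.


Step 1: G = E / (2*(1+nu))
G = 290 / (2*(1+0.25)) = 116 GPa = 1.16e+11 Pa
Step 2: E_line = G*b^2/2
b = 0.332 nm = 3.32e-10 m
E_line = 0.5 * 1.16e+11 * (3.32e-10)^2 = 6.393e-09 J/m


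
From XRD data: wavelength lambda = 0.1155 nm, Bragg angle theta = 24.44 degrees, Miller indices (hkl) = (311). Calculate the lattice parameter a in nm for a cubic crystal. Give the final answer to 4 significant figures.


d = lambda / (2*sin(theta))
d = 0.1155 / (2*sin(24.44 deg))
d = 0.13958 nm
a = d * sqrt(h^2+k^2+l^2) = 0.13958 * sqrt(11)
a = 0.4629 nm


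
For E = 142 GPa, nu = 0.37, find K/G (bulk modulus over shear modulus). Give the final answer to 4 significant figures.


G = E / (2*(1+nu))
G = 142 / (2*(1+0.37)) = 51.8248 GPa
K = E / (3*(1-2*nu))
K = 142 / (3*(1-2*0.37)) = 182.051 GPa
K/G = 182.051 / 51.8248 = 3.513


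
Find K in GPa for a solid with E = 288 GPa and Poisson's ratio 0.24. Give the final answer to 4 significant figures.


K = E / (3*(1-2*nu))
K = 288 / (3*(1-2*0.24))
K = 184.6 GPa


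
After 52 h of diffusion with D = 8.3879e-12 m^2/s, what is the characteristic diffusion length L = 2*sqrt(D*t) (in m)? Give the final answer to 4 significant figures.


t = 52 hr = 187200 s
Diffusion length = 2*sqrt(D*t)
= 2*sqrt(8.3879e-12 * 187200)
= 2.506e-03 m


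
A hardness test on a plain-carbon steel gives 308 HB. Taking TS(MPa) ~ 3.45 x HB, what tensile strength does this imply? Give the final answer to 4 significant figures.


TS (MPa) = 3.45 * HB
TS = 3.45 * 308
TS = 1063 MPa


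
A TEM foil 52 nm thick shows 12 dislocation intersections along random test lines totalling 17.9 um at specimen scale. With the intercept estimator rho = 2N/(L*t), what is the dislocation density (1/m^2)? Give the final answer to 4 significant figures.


rho = 2N / (L * t)
L = 17.9 um = 1.79e-05 m, t = 52 nm = 5.2e-08 m
rho = 2 * 12 / (1.79e-05 * 5.2e-08)
rho = 2.578e+13 1/m^2


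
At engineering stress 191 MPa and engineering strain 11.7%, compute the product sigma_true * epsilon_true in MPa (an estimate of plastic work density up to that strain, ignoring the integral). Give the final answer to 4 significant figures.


sigma_true = sigma_eng * (1 + epsilon_eng)
sigma_true = 191 * (1 + 0.117) = 213.347 MPa
epsilon_true = ln(1 + epsilon_eng)
epsilon_true = ln(1 + 0.117) = 0.110647
sigma_true * epsilon_true = 213.347 * 0.110647 = 23.61 MPa


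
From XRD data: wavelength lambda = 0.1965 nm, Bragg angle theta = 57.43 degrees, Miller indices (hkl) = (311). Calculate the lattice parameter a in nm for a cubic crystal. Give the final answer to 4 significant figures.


d = lambda / (2*sin(theta))
d = 0.1965 / (2*sin(57.43 deg))
d = 0.116585 nm
a = d * sqrt(h^2+k^2+l^2) = 0.116585 * sqrt(11)
a = 0.3867 nm


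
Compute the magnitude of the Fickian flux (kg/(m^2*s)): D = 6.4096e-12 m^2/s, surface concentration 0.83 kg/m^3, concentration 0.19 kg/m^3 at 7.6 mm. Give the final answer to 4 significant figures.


J = -D * (dC/dx) = D * (C1 - C2) / dx
J = 6.4096e-12 * (0.83 - 0.19) / 7.6e-03
J = 5.398e-10 kg/(m^2*s)


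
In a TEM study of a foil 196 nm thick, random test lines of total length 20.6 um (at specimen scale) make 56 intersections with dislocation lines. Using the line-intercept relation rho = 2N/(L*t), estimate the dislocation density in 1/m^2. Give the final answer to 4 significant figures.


rho = 2N / (L * t)
L = 20.6 um = 2.06e-05 m, t = 196 nm = 1.96e-07 m
rho = 2 * 56 / (2.06e-05 * 1.96e-07)
rho = 2.774e+13 1/m^2


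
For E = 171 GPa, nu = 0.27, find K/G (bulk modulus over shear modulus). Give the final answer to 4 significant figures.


G = E / (2*(1+nu))
G = 171 / (2*(1+0.27)) = 67.3228 GPa
K = E / (3*(1-2*nu))
K = 171 / (3*(1-2*0.27)) = 123.913 GPa
K/G = 123.913 / 67.3228 = 1.841


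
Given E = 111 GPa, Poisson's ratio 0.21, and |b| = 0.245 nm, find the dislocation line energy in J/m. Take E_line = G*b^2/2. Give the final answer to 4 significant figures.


Step 1: G = E / (2*(1+nu))
G = 111 / (2*(1+0.21)) = 45.8678 GPa = 4.58678e+10 Pa
Step 2: E_line = G*b^2/2
b = 0.245 nm = 2.45e-10 m
E_line = 0.5 * 4.58678e+10 * (2.45e-10)^2 = 1.377e-09 J/m


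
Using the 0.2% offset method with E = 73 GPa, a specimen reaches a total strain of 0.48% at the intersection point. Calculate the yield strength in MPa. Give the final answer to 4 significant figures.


Offset strain = 0.002
Elastic strain at yield = total_strain - offset = 4.8e-03 - 0.002 = 2.8e-03
sigma_y = E * elastic_strain = 73000 * 2.8e-03
sigma_y = 204.4 MPa


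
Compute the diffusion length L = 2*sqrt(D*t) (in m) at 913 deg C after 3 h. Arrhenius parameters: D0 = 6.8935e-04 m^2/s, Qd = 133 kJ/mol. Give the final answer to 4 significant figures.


Step 1: D = D0 * exp(-Qd/(R*T))
T = 1186.15 K
D = 6.8935e-04 * exp(-133e3 / (8.314 * 1186.15)) = 9.57834e-10 m^2/s
Step 2: L = 2*sqrt(D*t)
t = 3 h = 10800 s
L = 2*sqrt(9.57834e-10 * 10800) = 6.433e-03 m


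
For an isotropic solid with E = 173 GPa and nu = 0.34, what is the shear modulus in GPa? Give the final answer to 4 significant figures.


G = E / (2*(1+nu))
G = 173 / (2*(1+0.34))
G = 64.55 GPa


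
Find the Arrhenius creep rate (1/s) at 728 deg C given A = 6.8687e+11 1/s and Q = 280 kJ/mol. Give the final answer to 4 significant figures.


rate = A * exp(-Q / (R*T))
T = 728 + 273.15 = 1001.15 K
rate = 6.8687e+11 * exp(-280e3 / (8.314 * 1001.15))
rate = 1.688e-03 1/s


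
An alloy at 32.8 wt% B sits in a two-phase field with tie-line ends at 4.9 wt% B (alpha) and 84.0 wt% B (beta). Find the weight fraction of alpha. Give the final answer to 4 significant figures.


f_alpha = (C_beta - C0) / (C_beta - C_alpha)
f_alpha = (84.0 - 32.8) / (84.0 - 4.9)
f_alpha = 0.6473


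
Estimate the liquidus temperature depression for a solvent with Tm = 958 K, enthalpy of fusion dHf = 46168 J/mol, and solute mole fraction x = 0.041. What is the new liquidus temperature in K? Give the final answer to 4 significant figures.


dT = R*Tm^2*x / dHf
dT = 8.314 * 958^2 * 0.041 / 46168
dT = 6.77616 K
T_new = 958 - 6.77616 = 951.2 K


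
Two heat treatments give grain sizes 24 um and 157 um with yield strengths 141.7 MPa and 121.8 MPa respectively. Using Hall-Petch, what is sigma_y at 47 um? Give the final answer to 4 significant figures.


sigma_y = sigma0 + k / sqrt(d)
1/sqrt(d1) = 1/sqrt(2.4e-05) = 204.124;  1/sqrt(d2) = 79.8087
k = (sigma1 - sigma2) / (1/sqrt(d1) - 1/sqrt(d2)) = (141.7 - 121.8) / (204.124 - 79.8087) = 0.160077 MPa*m^0.5
sigma0 = sigma1 - k/sqrt(d1) = 141.7 - 0.160077*204.124 = 109.024 MPa
sigma_y(d3) = 109.024 + 0.160077 / sqrt(4.7e-05) = 132.4 MPa


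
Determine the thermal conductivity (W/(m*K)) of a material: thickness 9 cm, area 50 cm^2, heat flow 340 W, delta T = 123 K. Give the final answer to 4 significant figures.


k = Q*L / (A*dT)
L = 0.09 m, A = 5e-03 m^2
k = 340 * 0.09 / (5e-03 * 123)
k = 49.76 W/(m*K)


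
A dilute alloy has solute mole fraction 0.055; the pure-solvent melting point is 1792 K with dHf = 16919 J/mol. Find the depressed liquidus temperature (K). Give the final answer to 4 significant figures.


dT = R*Tm^2*x / dHf
dT = 8.314 * 1792^2 * 0.055 / 16919
dT = 86.7909 K
T_new = 1792 - 86.7909 = 1705 K


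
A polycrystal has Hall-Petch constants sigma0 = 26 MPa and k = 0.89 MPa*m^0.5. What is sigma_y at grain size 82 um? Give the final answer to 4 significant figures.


sigma_y = sigma0 + k / sqrt(d)
d = 82 um = 8.2e-05 m
sigma_y = 26 + 0.89 / sqrt(8.2e-05)
sigma_y = 124.3 MPa


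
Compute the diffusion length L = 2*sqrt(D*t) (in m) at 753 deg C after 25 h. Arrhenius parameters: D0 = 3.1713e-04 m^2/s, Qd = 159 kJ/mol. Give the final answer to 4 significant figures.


Step 1: D = D0 * exp(-Qd/(R*T))
T = 1026.15 K
D = 3.1713e-04 * exp(-159e3 / (8.314 * 1026.15)) = 2.55439e-12 m^2/s
Step 2: L = 2*sqrt(D*t)
t = 25 h = 90000 s
L = 2*sqrt(2.55439e-12 * 90000) = 9.589e-04 m


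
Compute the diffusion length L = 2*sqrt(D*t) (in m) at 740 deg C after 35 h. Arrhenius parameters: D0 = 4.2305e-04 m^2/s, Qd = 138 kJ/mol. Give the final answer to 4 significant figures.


Step 1: D = D0 * exp(-Qd/(R*T))
T = 1013.15 K
D = 4.2305e-04 * exp(-138e3 / (8.314 * 1013.15)) = 3.24574e-11 m^2/s
Step 2: L = 2*sqrt(D*t)
t = 35 h = 126000 s
L = 2*sqrt(3.24574e-11 * 126000) = 4.045e-03 m


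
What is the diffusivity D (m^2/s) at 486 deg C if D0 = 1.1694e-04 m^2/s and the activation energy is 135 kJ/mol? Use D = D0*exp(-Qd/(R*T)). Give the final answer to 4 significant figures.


D = D0 * exp(-Qd / (R*T))
T = 759.15 K
D = 1.1694e-04 * exp(-135e3 / (8.314 * 759.15))
D = 6.008e-14 m^2/s


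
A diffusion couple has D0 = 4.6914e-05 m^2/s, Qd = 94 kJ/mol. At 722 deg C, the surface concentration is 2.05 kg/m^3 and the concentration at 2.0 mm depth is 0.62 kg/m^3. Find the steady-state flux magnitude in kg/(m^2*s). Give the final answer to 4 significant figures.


Step 1: D = D0 * exp(-Qd/(R*T))
T = 722 + 273.15 = 995.15 K
D = 4.6914e-05 * exp(-94e3 / (8.314 * 995.15)) = 5.45932e-10 m^2/s
Step 2: J = D * (C1 - C2) / dx
J = 5.45932e-10 * (2.05 - 0.62) / 2e-03
J = 3.903e-07 kg/(m^2*s)


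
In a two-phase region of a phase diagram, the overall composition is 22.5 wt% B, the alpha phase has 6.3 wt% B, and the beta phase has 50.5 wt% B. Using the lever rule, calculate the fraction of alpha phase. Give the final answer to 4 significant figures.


f_alpha = (C_beta - C0) / (C_beta - C_alpha)
f_alpha = (50.5 - 22.5) / (50.5 - 6.3)
f_alpha = 0.6335


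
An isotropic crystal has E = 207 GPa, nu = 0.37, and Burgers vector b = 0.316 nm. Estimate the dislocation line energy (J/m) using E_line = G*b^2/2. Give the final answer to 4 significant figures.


Step 1: G = E / (2*(1+nu))
G = 207 / (2*(1+0.37)) = 75.5474 GPa = 7.55474e+10 Pa
Step 2: E_line = G*b^2/2
b = 0.316 nm = 3.16e-10 m
E_line = 0.5 * 7.55474e+10 * (3.16e-10)^2 = 3.772e-09 J/m


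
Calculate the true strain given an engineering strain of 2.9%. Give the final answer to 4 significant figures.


epsilon_true = ln(1 + epsilon_eng)
epsilon_true = ln(1 + 0.029)
epsilon_true = 0.02859


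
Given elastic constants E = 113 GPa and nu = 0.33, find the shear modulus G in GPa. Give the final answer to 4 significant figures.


G = E / (2*(1+nu))
G = 113 / (2*(1+0.33))
G = 42.48 GPa


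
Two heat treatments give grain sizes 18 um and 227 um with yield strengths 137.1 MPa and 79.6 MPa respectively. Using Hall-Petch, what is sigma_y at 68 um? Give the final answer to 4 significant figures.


sigma_y = sigma0 + k / sqrt(d)
1/sqrt(d1) = 1/sqrt(1.8e-05) = 235.702;  1/sqrt(d2) = 66.3723
k = (sigma1 - sigma2) / (1/sqrt(d1) - 1/sqrt(d2)) = (137.1 - 79.6) / (235.702 - 66.3723) = 0.339574 MPa*m^0.5
sigma0 = sigma1 - k/sqrt(d1) = 137.1 - 0.339574*235.702 = 57.0617 MPa
sigma_y(d3) = 57.0617 + 0.339574 / sqrt(6.8e-05) = 98.24 MPa


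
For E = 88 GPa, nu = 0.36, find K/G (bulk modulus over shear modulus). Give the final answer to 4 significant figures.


G = E / (2*(1+nu))
G = 88 / (2*(1+0.36)) = 32.3529 GPa
K = E / (3*(1-2*nu))
K = 88 / (3*(1-2*0.36)) = 104.762 GPa
K/G = 104.762 / 32.3529 = 3.238


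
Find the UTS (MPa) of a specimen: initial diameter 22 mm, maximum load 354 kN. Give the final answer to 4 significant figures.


A0 = pi*(d/2)^2 = pi*(22/2)^2 = 380.133 mm^2
UTS = F_max / A0 = 354*1000 / 380.133
UTS = 931.3 MPa


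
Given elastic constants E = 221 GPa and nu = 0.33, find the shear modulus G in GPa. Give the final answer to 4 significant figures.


G = E / (2*(1+nu))
G = 221 / (2*(1+0.33))
G = 83.08 GPa


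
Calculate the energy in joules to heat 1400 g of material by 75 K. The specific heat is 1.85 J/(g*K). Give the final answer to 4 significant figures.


Q = m * cp * dT
Q = 1400 * 1.85 * 75
Q = 194300 J


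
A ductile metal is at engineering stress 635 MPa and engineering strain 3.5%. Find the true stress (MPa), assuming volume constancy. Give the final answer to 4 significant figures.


sigma_true = sigma_eng * (1 + epsilon_eng)
sigma_true = 635 * (1 + 0.035)
sigma_true = 657.2 MPa


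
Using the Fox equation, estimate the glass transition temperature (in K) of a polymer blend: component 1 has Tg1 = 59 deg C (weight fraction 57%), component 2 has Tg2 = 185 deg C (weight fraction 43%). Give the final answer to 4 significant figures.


1/Tg = w1/Tg1 + w2/Tg2 (in Kelvin)
Tg1 = 332.15 K, Tg2 = 458.15 K
1/Tg = 0.57/332.15 + 0.43/458.15
Tg = 376.7 K


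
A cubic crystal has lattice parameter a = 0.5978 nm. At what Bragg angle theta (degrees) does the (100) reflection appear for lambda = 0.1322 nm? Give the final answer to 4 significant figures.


d = a / sqrt(h^2+k^2+l^2)
d = 0.5978 / sqrt(1) = 0.5978 nm
lambda = 2*d*sin(theta)  =>  sin(theta) = lambda / (2*d)
sin(theta) = 0.1322 / (2 * 0.5978) = 0.110572
theta = 6.348 deg


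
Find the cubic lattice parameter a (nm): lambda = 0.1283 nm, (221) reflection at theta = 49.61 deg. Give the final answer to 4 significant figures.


d = lambda / (2*sin(theta))
d = 0.1283 / (2*sin(49.61 deg))
d = 0.0842249 nm
a = d * sqrt(h^2+k^2+l^2) = 0.0842249 * sqrt(9)
a = 0.2527 nm


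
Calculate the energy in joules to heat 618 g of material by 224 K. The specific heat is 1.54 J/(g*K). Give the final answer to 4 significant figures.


Q = m * cp * dT
Q = 618 * 1.54 * 224
Q = 213200 J


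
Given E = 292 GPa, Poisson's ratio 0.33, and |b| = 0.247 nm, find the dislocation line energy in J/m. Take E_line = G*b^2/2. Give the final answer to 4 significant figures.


Step 1: G = E / (2*(1+nu))
G = 292 / (2*(1+0.33)) = 109.774 GPa = 1.09774e+11 Pa
Step 2: E_line = G*b^2/2
b = 0.247 nm = 2.47e-10 m
E_line = 0.5 * 1.09774e+11 * (2.47e-10)^2 = 3.349e-09 J/m


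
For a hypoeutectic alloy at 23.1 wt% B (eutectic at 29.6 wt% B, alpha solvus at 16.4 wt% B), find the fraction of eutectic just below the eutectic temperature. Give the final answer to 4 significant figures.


f_primary = (C_e - C0) / (C_e - C_alpha_max)
f_primary = (29.6 - 23.1) / (29.6 - 16.4)
f_primary = 0.492424
f_eutectic = 1 - 0.492424 = 0.5076


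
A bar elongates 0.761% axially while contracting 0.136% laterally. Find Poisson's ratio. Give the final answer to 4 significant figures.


nu = -epsilon_lat / epsilon_axial
Lateral strain is contraction (negative), so using magnitudes:
nu = 0.136 / 0.761
nu = 0.1787


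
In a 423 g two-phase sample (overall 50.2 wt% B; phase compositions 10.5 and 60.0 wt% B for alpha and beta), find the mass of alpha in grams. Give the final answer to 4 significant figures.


f_alpha = (C_beta - C0) / (C_beta - C_alpha)
f_alpha = (60.0 - 50.2) / (60.0 - 10.5) = 0.19798
m_alpha = f_alpha * m_total = 0.19798 * 423 = 83.75 g


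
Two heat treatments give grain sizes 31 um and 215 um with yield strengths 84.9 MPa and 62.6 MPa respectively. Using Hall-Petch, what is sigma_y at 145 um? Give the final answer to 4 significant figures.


sigma_y = sigma0 + k / sqrt(d)
1/sqrt(d1) = 1/sqrt(3.1e-05) = 179.605;  1/sqrt(d2) = 68.1994
k = (sigma1 - sigma2) / (1/sqrt(d1) - 1/sqrt(d2)) = (84.9 - 62.6) / (179.605 - 68.1994) = 0.200169 MPa*m^0.5
sigma0 = sigma1 - k/sqrt(d1) = 84.9 - 0.200169*179.605 = 48.9486 MPa
sigma_y(d3) = 48.9486 + 0.200169 / sqrt(1.45e-04) = 65.57 MPa


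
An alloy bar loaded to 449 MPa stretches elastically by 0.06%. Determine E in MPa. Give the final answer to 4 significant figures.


E = sigma / epsilon
epsilon = 0.06% = 6e-04
E = 449 / 6e-04
E = 748300 MPa


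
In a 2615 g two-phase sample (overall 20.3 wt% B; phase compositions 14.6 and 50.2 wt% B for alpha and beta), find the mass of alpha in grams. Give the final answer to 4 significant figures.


f_alpha = (C_beta - C0) / (C_beta - C_alpha)
f_alpha = (50.2 - 20.3) / (50.2 - 14.6) = 0.839888
m_alpha = f_alpha * m_total = 0.839888 * 2615 = 2196 g


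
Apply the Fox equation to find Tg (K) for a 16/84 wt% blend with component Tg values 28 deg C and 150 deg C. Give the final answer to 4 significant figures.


1/Tg = w1/Tg1 + w2/Tg2 (in Kelvin)
Tg1 = 301.15 K, Tg2 = 423.15 K
1/Tg = 0.16/301.15 + 0.84/423.15
Tg = 397.4 K


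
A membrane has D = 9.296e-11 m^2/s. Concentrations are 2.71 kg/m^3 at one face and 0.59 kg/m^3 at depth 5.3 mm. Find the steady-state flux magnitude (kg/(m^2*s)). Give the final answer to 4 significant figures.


J = -D * (dC/dx) = D * (C1 - C2) / dx
J = 9.296e-11 * (2.71 - 0.59) / 5.3e-03
J = 3.718e-08 kg/(m^2*s)


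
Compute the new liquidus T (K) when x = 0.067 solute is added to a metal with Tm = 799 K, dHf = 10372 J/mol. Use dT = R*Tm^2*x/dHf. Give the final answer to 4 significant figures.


dT = R*Tm^2*x / dHf
dT = 8.314 * 799^2 * 0.067 / 10372
dT = 34.2859 K
T_new = 799 - 34.2859 = 764.7 K


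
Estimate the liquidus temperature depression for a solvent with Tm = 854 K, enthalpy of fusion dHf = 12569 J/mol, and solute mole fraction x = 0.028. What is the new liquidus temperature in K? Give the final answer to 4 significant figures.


dT = R*Tm^2*x / dHf
dT = 8.314 * 854^2 * 0.028 / 12569
dT = 13.5078 K
T_new = 854 - 13.5078 = 840.5 K


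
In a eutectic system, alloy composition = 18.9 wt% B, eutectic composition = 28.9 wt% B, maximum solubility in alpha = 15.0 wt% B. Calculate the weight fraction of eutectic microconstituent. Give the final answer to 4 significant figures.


f_primary = (C_e - C0) / (C_e - C_alpha_max)
f_primary = (28.9 - 18.9) / (28.9 - 15.0)
f_primary = 0.719424
f_eutectic = 1 - 0.719424 = 0.2806


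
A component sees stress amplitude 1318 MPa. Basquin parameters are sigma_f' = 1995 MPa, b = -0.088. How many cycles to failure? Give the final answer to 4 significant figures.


sigma_a = sigma_f' * (2*Nf)^b
2*Nf = (sigma_a / sigma_f')^(1/b)
2*Nf = (1318 / 1995)^(1/-0.088)
2*Nf = 111.114
Nf = 55.56 cycles


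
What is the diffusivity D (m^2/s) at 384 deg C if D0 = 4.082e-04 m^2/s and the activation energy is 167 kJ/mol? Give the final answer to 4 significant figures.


D = D0 * exp(-Qd / (R*T))
T = 657.15 K
D = 4.082e-04 * exp(-167e3 / (8.314 * 657.15))
D = 2.168e-17 m^2/s


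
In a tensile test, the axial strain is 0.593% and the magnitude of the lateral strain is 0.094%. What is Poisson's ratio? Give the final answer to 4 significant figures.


nu = -epsilon_lat / epsilon_axial
Lateral strain is contraction (negative), so using magnitudes:
nu = 0.094 / 0.593
nu = 0.1585


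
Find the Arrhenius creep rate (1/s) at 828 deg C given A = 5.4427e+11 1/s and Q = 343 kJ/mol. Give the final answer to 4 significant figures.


rate = A * exp(-Q / (R*T))
T = 828 + 273.15 = 1101.15 K
rate = 5.4427e+11 * exp(-343e3 / (8.314 * 1101.15))
rate = 2.914e-05 1/s


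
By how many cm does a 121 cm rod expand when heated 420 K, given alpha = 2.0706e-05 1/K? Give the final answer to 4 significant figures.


dL = L0 * alpha * dT
dL = 121 * 2.0706e-05 * 420
dL = 1.052 cm


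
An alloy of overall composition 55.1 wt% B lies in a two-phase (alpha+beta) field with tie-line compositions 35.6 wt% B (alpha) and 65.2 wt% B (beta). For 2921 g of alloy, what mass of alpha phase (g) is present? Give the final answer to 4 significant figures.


f_alpha = (C_beta - C0) / (C_beta - C_alpha)
f_alpha = (65.2 - 55.1) / (65.2 - 35.6) = 0.341216
m_alpha = f_alpha * m_total = 0.341216 * 2921 = 996.7 g


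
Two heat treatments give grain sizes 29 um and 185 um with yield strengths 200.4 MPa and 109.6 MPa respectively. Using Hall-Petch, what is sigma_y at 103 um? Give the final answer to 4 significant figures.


sigma_y = sigma0 + k / sqrt(d)
1/sqrt(d1) = 1/sqrt(2.9e-05) = 185.695;  1/sqrt(d2) = 73.5215
k = (sigma1 - sigma2) / (1/sqrt(d1) - 1/sqrt(d2)) = (200.4 - 109.6) / (185.695 - 73.5215) = 0.809458 MPa*m^0.5
sigma0 = sigma1 - k/sqrt(d1) = 200.4 - 0.809458*185.695 = 50.0875 MPa
sigma_y(d3) = 50.0875 + 0.809458 / sqrt(1.03e-04) = 129.8 MPa


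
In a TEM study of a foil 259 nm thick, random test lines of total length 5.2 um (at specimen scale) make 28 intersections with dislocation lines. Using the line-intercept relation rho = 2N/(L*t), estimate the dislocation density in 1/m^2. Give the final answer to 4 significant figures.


rho = 2N / (L * t)
L = 5.2 um = 5.2e-06 m, t = 259 nm = 2.59e-07 m
rho = 2 * 28 / (5.2e-06 * 2.59e-07)
rho = 4.158e+13 1/m^2


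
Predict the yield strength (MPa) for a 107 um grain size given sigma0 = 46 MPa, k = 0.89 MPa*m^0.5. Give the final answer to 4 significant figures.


sigma_y = sigma0 + k / sqrt(d)
d = 107 um = 1.07e-04 m
sigma_y = 46 + 0.89 / sqrt(1.07e-04)
sigma_y = 132 MPa


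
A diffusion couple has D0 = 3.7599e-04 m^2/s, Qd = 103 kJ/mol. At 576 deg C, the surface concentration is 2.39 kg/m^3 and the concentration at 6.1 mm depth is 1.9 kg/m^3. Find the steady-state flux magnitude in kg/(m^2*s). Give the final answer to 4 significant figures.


Step 1: D = D0 * exp(-Qd/(R*T))
T = 576 + 273.15 = 849.15 K
D = 3.7599e-04 * exp(-103e3 / (8.314 * 849.15)) = 1.73381e-10 m^2/s
Step 2: J = D * (C1 - C2) / dx
J = 1.73381e-10 * (2.39 - 1.9) / 6.1e-03
J = 1.393e-08 kg/(m^2*s)


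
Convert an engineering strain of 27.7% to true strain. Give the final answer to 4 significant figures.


epsilon_true = ln(1 + epsilon_eng)
epsilon_true = ln(1 + 0.277)
epsilon_true = 0.2445


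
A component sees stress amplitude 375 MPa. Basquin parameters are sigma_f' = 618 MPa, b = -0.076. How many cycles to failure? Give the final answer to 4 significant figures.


sigma_a = sigma_f' * (2*Nf)^b
2*Nf = (sigma_a / sigma_f')^(1/b)
2*Nf = (375 / 618)^(1/-0.076)
2*Nf = 715.649
Nf = 357.8 cycles


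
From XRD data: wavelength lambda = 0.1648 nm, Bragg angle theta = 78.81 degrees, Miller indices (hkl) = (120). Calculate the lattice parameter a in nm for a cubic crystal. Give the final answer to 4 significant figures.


d = lambda / (2*sin(theta))
d = 0.1648 / (2*sin(78.81 deg))
d = 0.0839969 nm
a = d * sqrt(h^2+k^2+l^2) = 0.0839969 * sqrt(5)
a = 0.1878 nm


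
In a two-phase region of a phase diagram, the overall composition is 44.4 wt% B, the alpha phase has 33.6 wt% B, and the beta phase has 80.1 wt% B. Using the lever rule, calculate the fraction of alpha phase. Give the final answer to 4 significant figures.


f_alpha = (C_beta - C0) / (C_beta - C_alpha)
f_alpha = (80.1 - 44.4) / (80.1 - 33.6)
f_alpha = 0.7677


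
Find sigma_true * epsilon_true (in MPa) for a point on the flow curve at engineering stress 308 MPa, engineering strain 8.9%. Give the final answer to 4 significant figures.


sigma_true = sigma_eng * (1 + epsilon_eng)
sigma_true = 308 * (1 + 0.089) = 335.412 MPa
epsilon_true = ln(1 + epsilon_eng)
epsilon_true = ln(1 + 0.089) = 0.0852598
sigma_true * epsilon_true = 335.412 * 0.0852598 = 28.6 MPa


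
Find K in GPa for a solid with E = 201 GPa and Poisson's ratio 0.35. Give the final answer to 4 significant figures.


K = E / (3*(1-2*nu))
K = 201 / (3*(1-2*0.35))
K = 223.3 GPa


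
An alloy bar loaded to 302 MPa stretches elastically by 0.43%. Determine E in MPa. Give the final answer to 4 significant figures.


E = sigma / epsilon
epsilon = 0.43% = 4.3e-03
E = 302 / 4.3e-03
E = 70230 MPa


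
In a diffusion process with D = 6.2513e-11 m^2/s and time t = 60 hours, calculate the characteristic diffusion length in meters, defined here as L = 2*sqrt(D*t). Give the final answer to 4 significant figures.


t = 60 hr = 216000 s
Diffusion length = 2*sqrt(D*t)
= 2*sqrt(6.2513e-11 * 216000)
= 7.349e-03 m


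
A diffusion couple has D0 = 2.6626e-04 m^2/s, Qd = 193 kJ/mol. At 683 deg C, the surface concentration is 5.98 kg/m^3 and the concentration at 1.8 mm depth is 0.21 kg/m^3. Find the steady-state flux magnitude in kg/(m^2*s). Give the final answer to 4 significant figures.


Step 1: D = D0 * exp(-Qd/(R*T))
T = 683 + 273.15 = 956.15 K
D = 2.6626e-04 * exp(-193e3 / (8.314 * 956.15)) = 7.60855e-15 m^2/s
Step 2: J = D * (C1 - C2) / dx
J = 7.60855e-15 * (5.98 - 0.21) / 1.8e-03
J = 2.439e-11 kg/(m^2*s)


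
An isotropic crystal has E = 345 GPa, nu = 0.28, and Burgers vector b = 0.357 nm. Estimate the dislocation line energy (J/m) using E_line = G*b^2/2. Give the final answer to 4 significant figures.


Step 1: G = E / (2*(1+nu))
G = 345 / (2*(1+0.28)) = 134.766 GPa = 1.34766e+11 Pa
Step 2: E_line = G*b^2/2
b = 0.357 nm = 3.57e-10 m
E_line = 0.5 * 1.34766e+11 * (3.57e-10)^2 = 8.588e-09 J/m


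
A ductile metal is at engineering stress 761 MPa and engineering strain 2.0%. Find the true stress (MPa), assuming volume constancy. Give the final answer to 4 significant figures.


sigma_true = sigma_eng * (1 + epsilon_eng)
sigma_true = 761 * (1 + 0.02)
sigma_true = 776.2 MPa


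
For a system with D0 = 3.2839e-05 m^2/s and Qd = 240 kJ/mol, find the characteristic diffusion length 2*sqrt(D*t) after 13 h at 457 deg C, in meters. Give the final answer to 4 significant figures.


Step 1: D = D0 * exp(-Qd/(R*T))
T = 730.15 K
D = 3.2839e-05 * exp(-240e3 / (8.314 * 730.15)) = 2.21955e-22 m^2/s
Step 2: L = 2*sqrt(D*t)
t = 13 h = 46800 s
L = 2*sqrt(2.21955e-22 * 46800) = 6.446e-09 m


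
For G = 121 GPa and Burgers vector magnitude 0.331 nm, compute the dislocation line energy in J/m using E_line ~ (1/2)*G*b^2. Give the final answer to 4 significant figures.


E = G*b^2/2
b = 0.331 nm = 3.31e-10 m
G = 121 GPa = 1.21e+11 Pa
E = 0.5 * 1.21e+11 * (3.31e-10)^2
E = 6.628e-09 J/m


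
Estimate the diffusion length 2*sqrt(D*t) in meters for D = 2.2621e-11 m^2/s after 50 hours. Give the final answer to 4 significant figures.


t = 50 hr = 180000 s
Diffusion length = 2*sqrt(D*t)
= 2*sqrt(2.2621e-11 * 180000)
= 4.036e-03 m


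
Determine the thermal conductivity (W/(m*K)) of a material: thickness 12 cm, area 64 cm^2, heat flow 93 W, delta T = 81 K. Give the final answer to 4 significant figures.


k = Q*L / (A*dT)
L = 0.12 m, A = 6.4e-03 m^2
k = 93 * 0.12 / (6.4e-03 * 81)
k = 21.53 W/(m*K)


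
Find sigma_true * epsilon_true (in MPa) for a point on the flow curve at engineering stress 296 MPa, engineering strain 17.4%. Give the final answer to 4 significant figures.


sigma_true = sigma_eng * (1 + epsilon_eng)
sigma_true = 296 * (1 + 0.174) = 347.504 MPa
epsilon_true = ln(1 + epsilon_eng)
epsilon_true = ln(1 + 0.174) = 0.160417
sigma_true * epsilon_true = 347.504 * 0.160417 = 55.75 MPa


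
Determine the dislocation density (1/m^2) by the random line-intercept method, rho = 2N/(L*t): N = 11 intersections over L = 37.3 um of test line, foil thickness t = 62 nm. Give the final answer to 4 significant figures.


rho = 2N / (L * t)
L = 37.3 um = 3.73e-05 m, t = 62 nm = 6.2e-08 m
rho = 2 * 11 / (3.73e-05 * 6.2e-08)
rho = 9.513e+12 1/m^2


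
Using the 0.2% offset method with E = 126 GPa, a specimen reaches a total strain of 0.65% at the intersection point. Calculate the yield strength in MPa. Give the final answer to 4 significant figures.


Offset strain = 0.002
Elastic strain at yield = total_strain - offset = 6.5e-03 - 0.002 = 4.5e-03
sigma_y = E * elastic_strain = 126000 * 4.5e-03
sigma_y = 567 MPa
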